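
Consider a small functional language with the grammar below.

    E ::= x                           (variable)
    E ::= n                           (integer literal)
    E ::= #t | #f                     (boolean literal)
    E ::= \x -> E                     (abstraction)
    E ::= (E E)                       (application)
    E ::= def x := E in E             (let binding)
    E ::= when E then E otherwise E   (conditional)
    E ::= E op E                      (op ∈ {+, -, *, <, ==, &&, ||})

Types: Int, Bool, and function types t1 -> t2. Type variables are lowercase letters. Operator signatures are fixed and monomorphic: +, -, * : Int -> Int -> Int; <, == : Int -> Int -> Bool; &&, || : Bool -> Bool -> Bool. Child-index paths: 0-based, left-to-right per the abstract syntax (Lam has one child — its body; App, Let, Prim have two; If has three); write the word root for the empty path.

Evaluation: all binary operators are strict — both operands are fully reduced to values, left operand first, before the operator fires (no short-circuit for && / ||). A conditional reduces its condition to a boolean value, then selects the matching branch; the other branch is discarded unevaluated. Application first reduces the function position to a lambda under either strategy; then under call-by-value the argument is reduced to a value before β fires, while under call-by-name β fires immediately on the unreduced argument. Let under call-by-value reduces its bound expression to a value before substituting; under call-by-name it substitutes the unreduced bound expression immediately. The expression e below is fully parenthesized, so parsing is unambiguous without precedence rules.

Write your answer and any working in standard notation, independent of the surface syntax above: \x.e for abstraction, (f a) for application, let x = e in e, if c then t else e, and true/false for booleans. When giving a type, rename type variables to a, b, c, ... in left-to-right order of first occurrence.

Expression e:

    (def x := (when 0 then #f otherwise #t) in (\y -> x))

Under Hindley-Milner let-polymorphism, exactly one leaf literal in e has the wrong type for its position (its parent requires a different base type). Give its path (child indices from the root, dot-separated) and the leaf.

Working:
  unify Int ~ Bool
  FAIL: mismatch Int ~ Bool

Answer: 0.0 : 0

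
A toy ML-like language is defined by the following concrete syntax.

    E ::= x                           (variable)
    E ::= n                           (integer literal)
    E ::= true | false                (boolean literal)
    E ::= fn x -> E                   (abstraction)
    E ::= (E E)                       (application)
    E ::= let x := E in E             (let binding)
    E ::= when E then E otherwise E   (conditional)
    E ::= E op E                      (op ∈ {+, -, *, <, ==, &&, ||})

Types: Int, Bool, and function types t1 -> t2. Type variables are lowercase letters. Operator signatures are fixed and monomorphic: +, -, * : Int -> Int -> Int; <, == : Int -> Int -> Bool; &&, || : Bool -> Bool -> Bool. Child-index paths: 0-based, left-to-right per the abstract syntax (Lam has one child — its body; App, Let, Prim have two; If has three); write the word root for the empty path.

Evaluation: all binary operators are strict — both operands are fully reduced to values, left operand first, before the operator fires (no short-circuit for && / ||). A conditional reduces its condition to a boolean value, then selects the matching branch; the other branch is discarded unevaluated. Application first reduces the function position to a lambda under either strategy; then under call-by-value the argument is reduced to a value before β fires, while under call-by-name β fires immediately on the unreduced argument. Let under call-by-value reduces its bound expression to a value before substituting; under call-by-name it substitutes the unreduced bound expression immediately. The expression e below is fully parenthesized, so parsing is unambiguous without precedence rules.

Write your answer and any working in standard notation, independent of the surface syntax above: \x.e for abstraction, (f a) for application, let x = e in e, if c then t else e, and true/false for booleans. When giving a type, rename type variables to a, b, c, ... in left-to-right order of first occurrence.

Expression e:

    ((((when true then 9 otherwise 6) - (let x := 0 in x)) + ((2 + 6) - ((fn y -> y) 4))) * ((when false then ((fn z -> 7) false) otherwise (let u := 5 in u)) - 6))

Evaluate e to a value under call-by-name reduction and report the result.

Working:
step 0: ((((if true then 9 else 6) - (let x = 0 in x)) + ((2 + 6) - ((\y.y) 4))) * ((if false then ((\z.7) false) else (let u = 5 in u)) - 6))
step 1: [if@0.0.0] (((9 - (let x = 0 in x)) + ((2 + 6) - ((\y.y) 4))) * ((if false then ((\z.7) false) else (let u = 5 in u)) - 6))
step 2: [let@0.0.1] (((9 - 0) + ((2 + 6) - ((\y.y) 4))) * ((if false then ((\z.7) false) else (let u = 5 in u)) - 6))
step 3: [delta@0.0] ((9 + ((2 + 6) - ((\y.y) 4))) * ((if false then ((\z.7) false) else (let u = 5 in u)) - 6))
step 4: [delta@0.1.0] ((9 + (8 - ((\y.y) 4))) * ((if false then ((\z.7) false) else (let u = 5 in u)) - 6))
step 5: [beta@0.1.1] ((9 + (8 - 4)) * ((if false then ((\z.7) false) else (let u = 5 in u)) - 6))
step 6: [delta@0.1] ((9 + 4) * ((if false then ((\z.7) false) else (let u = 5 in u)) - 6))
step 7: [delta@0] (13 * ((if false then ((\z.7) false) else (let u = 5 in u)) - 6))
step 8: [if@1.0] (13 * ((let u = 5 in u) - 6))
step 9: [let@1.0] (13 * (5 - 6))
step 10: [delta@1] (13 * -1)
step 11: [delta@root] -13

Answer: -13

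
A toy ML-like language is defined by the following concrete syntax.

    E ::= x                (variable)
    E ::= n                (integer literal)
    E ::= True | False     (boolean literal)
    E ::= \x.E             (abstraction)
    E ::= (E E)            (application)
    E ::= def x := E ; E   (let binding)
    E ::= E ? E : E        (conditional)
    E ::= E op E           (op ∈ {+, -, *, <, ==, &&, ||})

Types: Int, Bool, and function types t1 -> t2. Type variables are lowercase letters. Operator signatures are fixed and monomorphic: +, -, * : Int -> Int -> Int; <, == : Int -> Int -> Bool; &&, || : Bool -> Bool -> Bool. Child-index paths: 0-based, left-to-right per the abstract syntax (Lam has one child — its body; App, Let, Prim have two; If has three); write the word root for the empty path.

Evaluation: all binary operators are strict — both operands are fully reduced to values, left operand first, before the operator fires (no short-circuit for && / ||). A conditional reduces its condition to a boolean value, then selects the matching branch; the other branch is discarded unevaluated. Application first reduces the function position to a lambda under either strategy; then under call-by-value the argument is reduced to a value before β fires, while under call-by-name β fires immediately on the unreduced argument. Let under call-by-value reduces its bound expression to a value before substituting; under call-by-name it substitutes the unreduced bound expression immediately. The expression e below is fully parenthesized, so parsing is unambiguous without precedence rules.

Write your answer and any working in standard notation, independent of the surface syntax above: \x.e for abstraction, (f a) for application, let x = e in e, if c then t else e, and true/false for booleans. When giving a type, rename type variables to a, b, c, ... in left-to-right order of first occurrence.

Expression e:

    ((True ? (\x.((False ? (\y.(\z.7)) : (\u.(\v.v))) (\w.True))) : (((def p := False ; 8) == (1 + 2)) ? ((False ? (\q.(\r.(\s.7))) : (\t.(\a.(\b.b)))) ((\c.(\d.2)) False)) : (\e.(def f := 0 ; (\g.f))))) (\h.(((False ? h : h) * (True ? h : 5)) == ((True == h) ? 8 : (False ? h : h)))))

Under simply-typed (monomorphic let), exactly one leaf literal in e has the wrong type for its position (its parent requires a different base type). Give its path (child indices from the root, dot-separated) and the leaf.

Answer: 1.0.1.0.0 : true

Working:
  unify Bool ~ Bool
  unify Bool ~ Bool
\z._ : c -> Int
\y._ : b -> c -> Int
v : e
\v._ : e -> e
\u._ : d -> e -> e
  unify b -> c -> Int ~ d -> e -> e
  unify b ~ d
  unify c -> Int ~ e -> e
  unify c ~ e
  unify Int ~ e
\w._ : f -> Bool
  unify d -> Int -> Int ~ (f -> Bool) -> g
  unify d ~ f -> Bool
  unify Int -> Int ~ g
_ _ : Int -> Int
\x._ : a -> Int -> Int
let p : Bool
  unify Int ~ Int
  unify Int ~ Int
  unify Int ~ Int
  unify Int ~ Int
  unify Bool ~ Bool
  unify Bool ~ Bool
\s._ : j -> Int
\r._ : i -> j -> Int
\q._ : h -> i -> j -> Int
b : m
\b._ : m -> m
\a._ : l -> m -> m
\t._ : k -> l -> m -> m
  unify h -> i -> j -> Int ~ k -> l -> m -> m
  unify h ~ k
  unify i -> j -> Int ~ l -> m -> m
  unify i ~ l
  unify j -> Int ~ m -> m
  unify j ~ m
  unify Int ~ m
\d._ : o -> Int
\c._ : n -> o -> Int
  unify n -> o -> Int ~ Bool -> p
  unify n ~ Bool
  unify o -> Int ~ p
_ _ : o -> Int
  unify k -> l -> Int -> Int ~ (o -> Int) -> q
  unify k ~ o -> Int
  unify l -> Int -> Int ~ q
_ _ : l -> Int -> Int
let f : Int
f : Int
\g._ : s -> Int
\e._ : r -> s -> Int
  unify l -> Int -> Int ~ r -> s -> Int
  unify l ~ r
  unify Int -> Int ~ s -> Int
  unify Int ~ s
  unify Int ~ Int
  unify a -> Int -> Int ~ r -> Int -> Int
  unify a ~ r
  unify Int -> Int ~ Int -> Int
  unify Int ~ Int
  unify Int ~ Int
  unify Bool ~ Bool
h : t
h : t
  unify t ~ t
  unify t ~ Int
  unify Bool ~ Bool
h : Int
  unify Int ~ Int
  unify Int ~ Int
  unify Int ~ Int
  unify Bool ~ Int
  FAIL: mismatch Bool ~ Int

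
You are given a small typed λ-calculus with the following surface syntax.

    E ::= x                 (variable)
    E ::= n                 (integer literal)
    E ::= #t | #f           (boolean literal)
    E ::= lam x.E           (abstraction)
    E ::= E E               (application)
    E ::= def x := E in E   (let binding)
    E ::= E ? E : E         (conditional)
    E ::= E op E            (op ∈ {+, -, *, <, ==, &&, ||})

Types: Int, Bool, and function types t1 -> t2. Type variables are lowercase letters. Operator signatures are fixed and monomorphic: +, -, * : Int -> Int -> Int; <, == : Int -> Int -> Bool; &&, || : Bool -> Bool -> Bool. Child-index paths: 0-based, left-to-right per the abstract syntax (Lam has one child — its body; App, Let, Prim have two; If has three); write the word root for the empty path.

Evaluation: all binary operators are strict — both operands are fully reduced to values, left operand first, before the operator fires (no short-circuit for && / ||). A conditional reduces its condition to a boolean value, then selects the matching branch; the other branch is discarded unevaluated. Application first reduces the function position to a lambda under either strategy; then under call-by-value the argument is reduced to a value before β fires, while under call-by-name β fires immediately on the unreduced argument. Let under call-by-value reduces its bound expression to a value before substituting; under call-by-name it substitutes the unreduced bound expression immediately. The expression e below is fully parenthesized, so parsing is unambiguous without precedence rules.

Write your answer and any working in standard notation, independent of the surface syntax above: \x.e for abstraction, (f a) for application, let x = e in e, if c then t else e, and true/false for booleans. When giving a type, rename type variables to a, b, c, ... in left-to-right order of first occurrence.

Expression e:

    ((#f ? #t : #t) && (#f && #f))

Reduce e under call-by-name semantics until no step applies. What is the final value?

Answer: false

Derivation:
step 0: ((if false then true else true) && (false && false))
step 1: [if@0] (true && (false && false))
step 2: [delta@1] (true && false)
step 3: [delta@root] false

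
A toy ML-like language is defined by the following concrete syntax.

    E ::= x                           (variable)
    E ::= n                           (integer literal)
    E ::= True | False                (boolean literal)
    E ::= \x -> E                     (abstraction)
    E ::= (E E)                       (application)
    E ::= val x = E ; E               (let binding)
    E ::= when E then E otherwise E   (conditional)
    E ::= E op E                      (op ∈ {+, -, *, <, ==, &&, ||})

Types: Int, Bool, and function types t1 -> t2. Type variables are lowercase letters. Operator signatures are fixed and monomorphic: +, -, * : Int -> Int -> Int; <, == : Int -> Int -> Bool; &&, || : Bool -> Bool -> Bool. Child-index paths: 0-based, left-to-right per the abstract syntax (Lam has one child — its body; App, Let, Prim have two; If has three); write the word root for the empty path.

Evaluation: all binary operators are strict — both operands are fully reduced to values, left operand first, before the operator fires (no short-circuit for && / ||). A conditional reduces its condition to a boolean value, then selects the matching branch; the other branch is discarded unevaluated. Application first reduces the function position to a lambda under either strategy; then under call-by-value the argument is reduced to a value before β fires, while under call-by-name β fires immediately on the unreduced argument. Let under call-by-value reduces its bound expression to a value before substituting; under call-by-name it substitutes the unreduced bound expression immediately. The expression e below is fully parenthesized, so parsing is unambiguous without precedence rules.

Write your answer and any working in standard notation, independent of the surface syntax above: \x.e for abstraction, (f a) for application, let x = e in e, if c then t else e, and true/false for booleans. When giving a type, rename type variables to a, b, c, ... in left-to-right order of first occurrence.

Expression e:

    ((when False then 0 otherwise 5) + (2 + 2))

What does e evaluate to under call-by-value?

Trace:
step 0: ((if false then 0 else 5) + (2 + 2))
step 1: [if@0] (5 + (2 + 2))
step 2: [delta@1] (5 + 4)
step 3: [delta@root] 9

Answer: 9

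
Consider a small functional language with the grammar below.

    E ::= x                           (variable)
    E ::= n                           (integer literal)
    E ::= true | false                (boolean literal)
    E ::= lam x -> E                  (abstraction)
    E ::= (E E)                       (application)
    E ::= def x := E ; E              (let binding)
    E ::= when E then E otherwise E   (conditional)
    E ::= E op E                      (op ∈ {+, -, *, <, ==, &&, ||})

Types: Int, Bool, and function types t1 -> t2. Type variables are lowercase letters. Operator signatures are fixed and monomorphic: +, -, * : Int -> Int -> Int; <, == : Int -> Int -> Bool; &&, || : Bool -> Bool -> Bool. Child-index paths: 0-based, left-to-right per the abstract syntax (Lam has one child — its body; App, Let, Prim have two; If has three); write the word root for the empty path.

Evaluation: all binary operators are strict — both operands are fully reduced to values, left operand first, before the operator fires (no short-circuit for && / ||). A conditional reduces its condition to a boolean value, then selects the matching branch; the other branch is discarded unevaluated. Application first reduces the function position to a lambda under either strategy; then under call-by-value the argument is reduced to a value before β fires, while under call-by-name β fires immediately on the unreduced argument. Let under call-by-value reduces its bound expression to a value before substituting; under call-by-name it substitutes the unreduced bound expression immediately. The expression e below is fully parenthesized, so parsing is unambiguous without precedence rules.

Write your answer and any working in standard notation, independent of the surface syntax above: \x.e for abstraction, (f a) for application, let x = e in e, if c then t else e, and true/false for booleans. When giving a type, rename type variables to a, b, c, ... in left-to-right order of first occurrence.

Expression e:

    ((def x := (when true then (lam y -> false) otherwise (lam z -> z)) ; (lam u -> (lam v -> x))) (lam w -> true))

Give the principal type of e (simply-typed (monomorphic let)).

Answer: a -> Bool -> Bool

Working:
  unify Bool ~ Bool
\y._ : a -> Bool
z : b
\z._ : b -> b
  unify a -> Bool ~ b -> b
  unify a ~ b
  unify Bool ~ b
let x : Bool -> Bool
x : Bool -> Bool
\v._ : d -> Bool -> Bool
\u._ : c -> d -> Bool -> Bool
\w._ : e -> Bool
  unify c -> d -> Bool -> Bool ~ (e -> Bool) -> f
  unify c ~ e -> Bool
  unify d -> Bool -> Bool ~ f
_ _ : d -> Bool -> Bool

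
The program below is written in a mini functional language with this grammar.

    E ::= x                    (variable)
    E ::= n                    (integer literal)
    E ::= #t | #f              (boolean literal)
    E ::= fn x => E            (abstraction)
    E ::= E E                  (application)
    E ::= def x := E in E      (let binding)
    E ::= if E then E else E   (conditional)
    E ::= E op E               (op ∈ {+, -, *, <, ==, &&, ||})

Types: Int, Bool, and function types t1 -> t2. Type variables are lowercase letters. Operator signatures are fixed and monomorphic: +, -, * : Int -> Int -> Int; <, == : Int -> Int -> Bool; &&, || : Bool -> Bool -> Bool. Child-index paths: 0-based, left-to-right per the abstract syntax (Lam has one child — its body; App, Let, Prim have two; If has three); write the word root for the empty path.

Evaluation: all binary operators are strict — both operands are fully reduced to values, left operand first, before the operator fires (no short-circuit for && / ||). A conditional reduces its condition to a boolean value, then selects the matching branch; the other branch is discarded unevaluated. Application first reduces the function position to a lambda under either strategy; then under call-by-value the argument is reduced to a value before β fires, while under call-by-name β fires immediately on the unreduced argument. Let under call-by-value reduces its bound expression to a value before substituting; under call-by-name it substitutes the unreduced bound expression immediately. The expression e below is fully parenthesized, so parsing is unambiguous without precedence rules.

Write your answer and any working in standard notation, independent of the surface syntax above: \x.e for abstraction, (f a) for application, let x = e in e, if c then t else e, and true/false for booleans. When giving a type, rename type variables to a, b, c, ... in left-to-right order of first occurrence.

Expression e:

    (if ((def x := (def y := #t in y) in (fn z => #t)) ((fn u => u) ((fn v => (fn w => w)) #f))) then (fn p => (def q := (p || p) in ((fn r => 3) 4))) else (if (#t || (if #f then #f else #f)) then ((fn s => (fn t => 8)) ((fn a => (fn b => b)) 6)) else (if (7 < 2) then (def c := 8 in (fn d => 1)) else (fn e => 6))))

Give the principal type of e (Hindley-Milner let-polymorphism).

Answer: Bool -> Int

Working:
let y : Bool
y : Bool
let x : Bool
\z._ : a -> Bool
u : b
\u._ : b -> b
w : d
\w._ : d -> d
\v._ : c -> d -> d
  unify c -> d -> d ~ Bool -> e
  unify c ~ Bool
  unify d -> d ~ e
_ _ : d -> d
  unify b -> b ~ (d -> d) -> f
  unify b ~ d -> d
  unify d -> d ~ f
_ _ : d -> d
  unify a -> Bool ~ (d -> d) -> g
  unify a ~ d -> d
  unify Bool ~ g
_ _ : Bool
  unify Bool ~ Bool
p : h
  unify h ~ Bool
p : Bool
  unify Bool ~ Bool
let q : Bool
\r._ : i -> Int
  unify i -> Int ~ Int -> j
  unify i ~ Int
  unify Int ~ j
_ _ : Int
\p._ : Bool -> Int
  unify Bool ~ Bool
  unify Bool ~ Bool
  unify Bool ~ Bool
  unify Bool ~ Bool
  unify Bool ~ Bool
\t._ : l -> Int
\s._ : k -> l -> Int
b : n
\b._ : n -> n
\a._ : m -> n -> n
  unify m -> n -> n ~ Int -> o
  unify m ~ Int
  unify n -> n ~ o
_ _ : n -> n
  unify k -> l -> Int ~ (n -> n) -> p
  unify k ~ n -> n
  unify l -> Int ~ p
_ _ : l -> Int
  unify Int ~ Int
  unify Int ~ Int
  unify Bool ~ Bool
let c : Int
\d._ : q -> Int
\e._ : r -> Int
  unify q -> Int ~ r -> Int
  unify q ~ r
  unify Int ~ Int
  unify l -> Int ~ r -> Int
  unify l ~ r
  unify Int ~ Int
  unify Bool -> Int ~ r -> Int
  unify Bool ~ r
  unify Int ~ Int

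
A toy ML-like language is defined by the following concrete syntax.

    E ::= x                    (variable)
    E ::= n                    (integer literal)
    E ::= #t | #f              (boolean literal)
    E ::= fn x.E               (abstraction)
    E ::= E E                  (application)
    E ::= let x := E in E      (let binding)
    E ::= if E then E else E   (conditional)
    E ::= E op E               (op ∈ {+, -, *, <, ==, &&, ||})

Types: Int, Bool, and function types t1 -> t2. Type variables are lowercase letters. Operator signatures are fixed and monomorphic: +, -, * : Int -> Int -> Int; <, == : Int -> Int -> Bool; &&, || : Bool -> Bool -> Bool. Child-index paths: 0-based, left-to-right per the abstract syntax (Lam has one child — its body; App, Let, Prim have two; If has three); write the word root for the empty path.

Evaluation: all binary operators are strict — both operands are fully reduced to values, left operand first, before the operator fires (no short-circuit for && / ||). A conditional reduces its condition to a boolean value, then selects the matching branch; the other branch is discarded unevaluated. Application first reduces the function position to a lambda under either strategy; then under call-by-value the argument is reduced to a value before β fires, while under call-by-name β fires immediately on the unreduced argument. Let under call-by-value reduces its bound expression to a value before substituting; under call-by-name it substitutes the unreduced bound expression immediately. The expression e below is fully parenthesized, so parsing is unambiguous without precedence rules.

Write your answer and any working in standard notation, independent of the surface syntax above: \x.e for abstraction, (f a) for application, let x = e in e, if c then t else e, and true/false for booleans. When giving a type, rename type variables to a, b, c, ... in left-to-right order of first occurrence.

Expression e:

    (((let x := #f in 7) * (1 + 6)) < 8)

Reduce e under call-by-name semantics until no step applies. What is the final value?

Answer: false

Trace:
step 0: (((let x = false in 7) * (1 + 6)) < 8)
step 1: [let@0.0] ((7 * (1 + 6)) < 8)
step 2: [delta@0.1] ((7 * 7) < 8)
step 3: [delta@0] (49 < 8)
step 4: [delta@root] false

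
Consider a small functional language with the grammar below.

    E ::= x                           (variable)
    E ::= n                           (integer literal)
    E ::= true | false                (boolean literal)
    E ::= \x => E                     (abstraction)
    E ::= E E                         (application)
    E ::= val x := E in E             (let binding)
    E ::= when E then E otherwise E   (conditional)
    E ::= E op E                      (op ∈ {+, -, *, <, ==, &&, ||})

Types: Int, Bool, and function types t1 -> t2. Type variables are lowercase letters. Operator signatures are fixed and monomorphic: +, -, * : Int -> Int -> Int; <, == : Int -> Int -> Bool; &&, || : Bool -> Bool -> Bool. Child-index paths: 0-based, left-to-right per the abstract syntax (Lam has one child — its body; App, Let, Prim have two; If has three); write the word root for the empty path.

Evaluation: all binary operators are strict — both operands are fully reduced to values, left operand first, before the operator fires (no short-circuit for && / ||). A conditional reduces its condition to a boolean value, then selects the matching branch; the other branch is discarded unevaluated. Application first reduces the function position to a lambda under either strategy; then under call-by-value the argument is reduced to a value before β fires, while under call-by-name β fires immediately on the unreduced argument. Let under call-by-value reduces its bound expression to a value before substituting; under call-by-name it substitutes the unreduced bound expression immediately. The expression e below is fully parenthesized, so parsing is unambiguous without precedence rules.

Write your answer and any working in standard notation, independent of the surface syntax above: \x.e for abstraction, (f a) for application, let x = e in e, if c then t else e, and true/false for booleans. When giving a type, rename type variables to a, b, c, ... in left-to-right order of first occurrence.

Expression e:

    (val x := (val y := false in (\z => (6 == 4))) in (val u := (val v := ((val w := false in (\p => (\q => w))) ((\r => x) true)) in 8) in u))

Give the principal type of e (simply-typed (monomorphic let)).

Working:
let y : Bool
  unify Int ~ Int
  unify Int ~ Int
\z._ : a -> Bool
let x : a -> Bool
let w : Bool
w : Bool
\q._ : c -> Bool
\p._ : b -> c -> Bool
x : a -> Bool
\r._ : d -> a -> Bool
  unify d -> a -> Bool ~ Bool -> e
  unify d ~ Bool
  unify a -> Bool ~ e
_ _ : a -> Bool
  unify b -> c -> Bool ~ (a -> Bool) -> f
  unify b ~ a -> Bool
  unify c -> Bool ~ f
_ _ : c -> Bool
let v : c -> Bool
let u : Int
u : Int

Answer: Int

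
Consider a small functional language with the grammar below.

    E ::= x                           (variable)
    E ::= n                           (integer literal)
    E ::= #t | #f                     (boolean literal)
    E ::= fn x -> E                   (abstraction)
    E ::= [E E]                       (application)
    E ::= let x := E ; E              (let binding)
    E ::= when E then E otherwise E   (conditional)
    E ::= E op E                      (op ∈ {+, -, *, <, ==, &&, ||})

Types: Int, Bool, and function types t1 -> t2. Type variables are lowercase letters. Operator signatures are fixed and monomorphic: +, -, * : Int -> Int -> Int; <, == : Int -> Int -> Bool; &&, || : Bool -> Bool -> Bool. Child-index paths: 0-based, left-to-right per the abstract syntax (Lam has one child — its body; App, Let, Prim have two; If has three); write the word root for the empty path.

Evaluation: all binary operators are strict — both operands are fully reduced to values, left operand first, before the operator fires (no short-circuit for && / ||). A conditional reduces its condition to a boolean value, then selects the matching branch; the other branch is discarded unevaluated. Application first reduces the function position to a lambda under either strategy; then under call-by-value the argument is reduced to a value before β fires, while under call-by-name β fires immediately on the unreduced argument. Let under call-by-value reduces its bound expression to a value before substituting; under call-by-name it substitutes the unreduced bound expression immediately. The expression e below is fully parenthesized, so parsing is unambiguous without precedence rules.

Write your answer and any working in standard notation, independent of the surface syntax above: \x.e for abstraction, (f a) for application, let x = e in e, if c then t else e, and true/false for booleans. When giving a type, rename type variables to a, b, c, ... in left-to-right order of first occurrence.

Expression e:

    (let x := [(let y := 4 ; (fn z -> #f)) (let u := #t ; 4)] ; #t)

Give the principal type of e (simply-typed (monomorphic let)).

Answer: Bool

Trace:
let y : Int
\z._ : a -> Bool
let u : Bool
  unify a -> Bool ~ Int -> b
  unify a ~ Int
  unify Bool ~ b
_ _ : Bool
let x : Bool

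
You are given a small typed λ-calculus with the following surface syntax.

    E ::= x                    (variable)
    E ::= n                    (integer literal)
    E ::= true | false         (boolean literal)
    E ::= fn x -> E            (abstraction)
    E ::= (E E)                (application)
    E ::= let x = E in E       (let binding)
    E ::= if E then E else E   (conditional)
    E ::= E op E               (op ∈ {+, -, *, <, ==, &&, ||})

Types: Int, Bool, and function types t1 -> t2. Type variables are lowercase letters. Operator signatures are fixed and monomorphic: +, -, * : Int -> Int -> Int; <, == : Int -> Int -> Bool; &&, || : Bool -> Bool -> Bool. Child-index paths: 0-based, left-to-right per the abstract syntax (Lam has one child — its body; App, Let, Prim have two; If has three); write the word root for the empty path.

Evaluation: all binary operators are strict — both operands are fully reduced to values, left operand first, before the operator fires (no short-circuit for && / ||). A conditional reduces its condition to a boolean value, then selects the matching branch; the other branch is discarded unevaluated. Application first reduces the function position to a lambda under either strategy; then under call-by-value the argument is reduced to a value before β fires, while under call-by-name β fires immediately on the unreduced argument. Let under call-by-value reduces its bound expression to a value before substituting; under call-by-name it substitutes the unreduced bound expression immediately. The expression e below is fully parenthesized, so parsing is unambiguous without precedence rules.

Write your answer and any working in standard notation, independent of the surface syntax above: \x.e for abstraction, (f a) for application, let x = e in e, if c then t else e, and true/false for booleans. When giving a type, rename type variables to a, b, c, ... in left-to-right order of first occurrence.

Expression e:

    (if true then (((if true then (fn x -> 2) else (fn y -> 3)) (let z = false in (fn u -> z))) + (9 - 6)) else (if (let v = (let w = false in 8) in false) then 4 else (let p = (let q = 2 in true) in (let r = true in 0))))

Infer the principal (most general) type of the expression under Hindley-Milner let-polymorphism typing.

Answer: Int

Trace:
  unify Bool ~ Bool
  unify Bool ~ Bool
\x._ : a -> Int
\y._ : b -> Int
  unify a -> Int ~ b -> Int
  unify a ~ b
  unify Int ~ Int
let z : Bool
z : Bool
\u._ : c -> Bool
  unify b -> Int ~ (c -> Bool) -> d
  unify b ~ c -> Bool
  unify Int ~ d
_ _ : Int
  unify Int ~ Int
  unify Int ~ Int
  unify Int ~ Int
  unify Int ~ Int
let w : Bool
let v : Int
  unify Bool ~ Bool
let q : Int
let p : Bool
let r : Bool
  unify Int ~ Int
  unify Int ~ Int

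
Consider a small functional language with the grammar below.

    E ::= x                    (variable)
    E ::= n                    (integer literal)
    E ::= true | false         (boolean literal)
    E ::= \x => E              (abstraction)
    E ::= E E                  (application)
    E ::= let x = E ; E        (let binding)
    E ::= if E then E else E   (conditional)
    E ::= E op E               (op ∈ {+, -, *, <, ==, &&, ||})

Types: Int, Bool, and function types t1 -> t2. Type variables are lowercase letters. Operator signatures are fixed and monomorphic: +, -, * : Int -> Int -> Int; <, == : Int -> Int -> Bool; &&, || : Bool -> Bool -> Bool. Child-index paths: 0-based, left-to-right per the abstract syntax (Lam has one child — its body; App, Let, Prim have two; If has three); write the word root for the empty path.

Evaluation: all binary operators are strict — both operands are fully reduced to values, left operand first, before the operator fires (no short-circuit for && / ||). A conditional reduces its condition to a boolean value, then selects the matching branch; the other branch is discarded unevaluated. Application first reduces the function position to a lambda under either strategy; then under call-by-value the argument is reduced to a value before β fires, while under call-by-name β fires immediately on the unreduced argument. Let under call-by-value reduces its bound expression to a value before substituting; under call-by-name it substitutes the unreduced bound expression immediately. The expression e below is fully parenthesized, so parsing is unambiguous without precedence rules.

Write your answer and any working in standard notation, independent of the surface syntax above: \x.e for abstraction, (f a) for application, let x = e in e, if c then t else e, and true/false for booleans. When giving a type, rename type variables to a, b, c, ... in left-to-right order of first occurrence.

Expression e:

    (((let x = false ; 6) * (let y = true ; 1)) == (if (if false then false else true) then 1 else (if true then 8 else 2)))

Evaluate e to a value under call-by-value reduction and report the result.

Answer: false

Working:
step 0: (((let x = false in 6) * (let y = true in 1)) == (if (if false then false else true) then 1 else (if true then 8 else 2)))
step 1: [let@0.0] ((6 * (let y = true in 1)) == (if (if false then false else true) then 1 else (if true then 8 else 2)))
step 2: [let@0.1] ((6 * 1) == (if (if false then false else true) then 1 else (if true then 8 else 2)))
step 3: [delta@0] (6 == (if (if false then false else true) then 1 else (if true then 8 else 2)))
step 4: [if@1.0] (6 == (if true then 1 else (if true then 8 else 2)))
step 5: [if@1] (6 == 1)
step 6: [delta@root] false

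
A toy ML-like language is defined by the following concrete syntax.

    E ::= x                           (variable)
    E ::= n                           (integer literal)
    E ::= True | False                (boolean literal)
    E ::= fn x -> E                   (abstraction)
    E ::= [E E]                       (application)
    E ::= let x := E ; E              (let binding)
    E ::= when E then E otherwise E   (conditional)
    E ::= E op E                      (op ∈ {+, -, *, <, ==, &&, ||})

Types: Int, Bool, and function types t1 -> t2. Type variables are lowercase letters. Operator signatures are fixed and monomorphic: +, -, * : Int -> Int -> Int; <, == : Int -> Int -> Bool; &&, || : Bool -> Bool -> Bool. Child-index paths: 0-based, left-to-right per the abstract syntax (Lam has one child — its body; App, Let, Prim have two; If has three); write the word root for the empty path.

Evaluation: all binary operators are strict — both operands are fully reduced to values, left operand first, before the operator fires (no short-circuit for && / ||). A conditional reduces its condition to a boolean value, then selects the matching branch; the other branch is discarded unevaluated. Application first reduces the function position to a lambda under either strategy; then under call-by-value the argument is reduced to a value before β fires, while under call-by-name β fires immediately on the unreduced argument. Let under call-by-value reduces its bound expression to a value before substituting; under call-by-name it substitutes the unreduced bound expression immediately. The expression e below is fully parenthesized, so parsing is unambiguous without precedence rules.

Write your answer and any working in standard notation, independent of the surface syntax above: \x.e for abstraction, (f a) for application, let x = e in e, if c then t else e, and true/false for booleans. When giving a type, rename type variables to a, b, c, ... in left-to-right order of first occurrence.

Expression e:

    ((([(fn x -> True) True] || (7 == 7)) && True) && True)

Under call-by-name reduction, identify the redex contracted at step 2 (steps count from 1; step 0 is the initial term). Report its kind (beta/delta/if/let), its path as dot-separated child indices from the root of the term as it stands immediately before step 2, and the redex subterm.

Working:
step 0: (((((\x.true) true) || (7 == 7)) && true) && true)
step 1: [beta@0.0.0] (((true || (7 == 7)) && true) && true)
step 2: [delta@0.0.1] (((true || true) && true) && true)

Answer: delta at 0.0.1 : (7 == 7)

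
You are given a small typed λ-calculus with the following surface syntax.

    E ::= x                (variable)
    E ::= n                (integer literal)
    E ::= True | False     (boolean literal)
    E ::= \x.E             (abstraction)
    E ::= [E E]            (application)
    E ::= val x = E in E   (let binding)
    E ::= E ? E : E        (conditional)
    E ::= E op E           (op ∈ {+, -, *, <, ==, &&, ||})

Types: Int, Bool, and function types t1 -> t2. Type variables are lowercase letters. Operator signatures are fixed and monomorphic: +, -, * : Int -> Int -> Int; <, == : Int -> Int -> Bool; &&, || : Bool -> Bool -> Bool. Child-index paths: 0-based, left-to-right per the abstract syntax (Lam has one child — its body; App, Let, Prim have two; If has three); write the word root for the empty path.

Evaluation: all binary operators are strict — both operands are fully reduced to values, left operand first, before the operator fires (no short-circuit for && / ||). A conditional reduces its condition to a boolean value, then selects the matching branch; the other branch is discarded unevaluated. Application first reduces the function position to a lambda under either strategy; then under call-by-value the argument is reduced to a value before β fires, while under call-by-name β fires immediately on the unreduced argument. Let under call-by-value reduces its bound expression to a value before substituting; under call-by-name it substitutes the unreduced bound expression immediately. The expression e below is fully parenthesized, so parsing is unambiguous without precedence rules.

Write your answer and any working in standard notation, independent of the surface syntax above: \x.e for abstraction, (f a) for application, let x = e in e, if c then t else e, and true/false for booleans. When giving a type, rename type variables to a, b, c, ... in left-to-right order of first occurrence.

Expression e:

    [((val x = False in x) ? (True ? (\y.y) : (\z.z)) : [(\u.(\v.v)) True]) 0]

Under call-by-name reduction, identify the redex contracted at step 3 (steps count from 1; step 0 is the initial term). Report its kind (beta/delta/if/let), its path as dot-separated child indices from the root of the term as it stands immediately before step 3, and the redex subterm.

Answer: beta at 0 : ((\u.(\v.v)) true)

Trace:
step 0: ((if (let x = false in x) then (if true then (\y.y) else (\z.z)) else ((\u.(\v.v)) true)) 0)
step 1: [let@0.0] ((if false then (if true then (\y.y) else (\z.z)) else ((\u.(\v.v)) true)) 0)
step 2: [if@0] (((\u.(\v.v)) true) 0)
step 3: [beta@0] ((\v.v) 0)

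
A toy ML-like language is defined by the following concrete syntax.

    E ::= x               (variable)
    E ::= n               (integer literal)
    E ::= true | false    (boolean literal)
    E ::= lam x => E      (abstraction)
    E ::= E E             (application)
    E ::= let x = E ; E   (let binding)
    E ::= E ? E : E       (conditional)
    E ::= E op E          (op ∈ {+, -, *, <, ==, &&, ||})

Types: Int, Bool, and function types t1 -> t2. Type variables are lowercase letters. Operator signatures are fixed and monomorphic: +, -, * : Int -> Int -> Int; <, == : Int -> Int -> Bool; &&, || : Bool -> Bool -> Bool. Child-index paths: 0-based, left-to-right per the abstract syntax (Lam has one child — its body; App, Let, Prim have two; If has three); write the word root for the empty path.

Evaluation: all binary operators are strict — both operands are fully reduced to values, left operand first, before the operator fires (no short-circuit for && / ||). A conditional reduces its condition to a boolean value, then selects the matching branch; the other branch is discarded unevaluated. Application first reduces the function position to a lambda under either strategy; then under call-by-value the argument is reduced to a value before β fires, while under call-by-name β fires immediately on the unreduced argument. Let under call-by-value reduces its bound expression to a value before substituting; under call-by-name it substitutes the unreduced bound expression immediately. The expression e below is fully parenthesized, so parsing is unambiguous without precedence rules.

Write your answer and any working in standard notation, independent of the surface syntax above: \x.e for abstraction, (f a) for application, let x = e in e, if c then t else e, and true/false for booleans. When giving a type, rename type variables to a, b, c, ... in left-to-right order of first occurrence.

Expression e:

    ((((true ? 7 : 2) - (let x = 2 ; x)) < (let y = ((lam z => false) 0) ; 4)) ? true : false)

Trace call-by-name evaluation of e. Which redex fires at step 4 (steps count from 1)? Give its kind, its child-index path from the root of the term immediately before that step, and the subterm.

Working:
step 0: (if (((if true then 7 else 2) - (let x = 2 in x)) < (let y = ((\z.false) 0) in 4)) then true else false)
step 1: [if@0.0.0] (if ((7 - (let x = 2 in x)) < (let y = ((\z.false) 0) in 4)) then true else false)
step 2: [let@0.0.1] (if ((7 - 2) < (let y = ((\z.false) 0) in 4)) then true else false)
step 3: [delta@0.0] (if (5 < (let y = ((\z.false) 0) in 4)) then true else false)
step 4: [let@0.1] (if (5 < 4) then true else false)

Answer: let at 0.1 : (let y = ((\z.false) 0) in 4)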